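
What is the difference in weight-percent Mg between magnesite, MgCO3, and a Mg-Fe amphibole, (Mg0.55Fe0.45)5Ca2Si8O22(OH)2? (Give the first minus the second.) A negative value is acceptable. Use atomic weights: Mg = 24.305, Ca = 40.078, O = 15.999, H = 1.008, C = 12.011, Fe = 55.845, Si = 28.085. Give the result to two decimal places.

First mineral: 24.305 g Mg in 84.313 g formula = 28.83 wt% Mg.
Second mineral: 66.839 g Mg in 883.318 g formula = 7.57 wt% Mg.
28.83% − 7.57% gives a difference of 21.26 percentage points.

21.26 percentage points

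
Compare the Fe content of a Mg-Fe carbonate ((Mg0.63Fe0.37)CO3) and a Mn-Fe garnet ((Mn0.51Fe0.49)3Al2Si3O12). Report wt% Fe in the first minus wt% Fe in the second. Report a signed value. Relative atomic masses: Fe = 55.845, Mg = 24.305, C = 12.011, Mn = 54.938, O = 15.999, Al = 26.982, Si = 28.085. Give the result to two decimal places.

Fe in (Mg0.63Fe0.37)CO3: molar mass 95.983 g/mol; 0.37×55.845 = 20.663 g → 21.53 wt%.
Fe in (Mn0.51Fe0.49)3Al2Si3O12: molar mass 496.354 g/mol; 1.47×55.845 = 82.092 g → 16.54 wt%.
Difference = 21.53 − 16.54 = 4.99 percentage points.

4.99 percentage points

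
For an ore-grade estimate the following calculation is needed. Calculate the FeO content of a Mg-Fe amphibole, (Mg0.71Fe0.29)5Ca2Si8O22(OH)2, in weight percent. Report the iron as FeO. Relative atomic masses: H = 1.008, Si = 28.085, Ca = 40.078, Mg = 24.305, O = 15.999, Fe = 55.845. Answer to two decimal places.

Molar mass of (Mg0.71Fe0.29)5Ca2Si8O22(OH)2 = 3.55*24.305 + 1.45*55.845 + 2*40.078 + 8*28.085 + 24*15.999 + 2*1.008 = 858.086 g/mol.
Each formula unit contains 1.45 Fe, equivalent to 1.45/1 = 1.4500 mol FeO.
M(FeO) = 1×55.845 + 1×15.999 = 71.844 g/mol.
Mass of FeO per formula unit = 1.4500 × 71.844 = 104.174 g.
FeO wt% = 104.174 / 858.086 × 100 = 12.14%.

12.14 wt%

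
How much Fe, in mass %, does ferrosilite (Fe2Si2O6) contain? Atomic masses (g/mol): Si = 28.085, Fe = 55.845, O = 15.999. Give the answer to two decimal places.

Molar mass of Fe2Si2O6: 2×55.845 + 2×28.085 + 6×15.999 = 263.854 g/mol.
Mass of Fe per formula unit: 2 × 55.845 = 111.690 g.
Weight fraction Fe = 111.690 / 263.854 = 0.4233.

42.33 mass %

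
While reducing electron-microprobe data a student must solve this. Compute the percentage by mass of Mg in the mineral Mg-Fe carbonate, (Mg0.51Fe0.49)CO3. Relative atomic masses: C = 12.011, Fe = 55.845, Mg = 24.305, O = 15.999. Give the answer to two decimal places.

Formula mass = 0.51·24.305 + 0.49·55.845 + 1·12.011 + 3·15.999 = 99.768 g/mol, of which 12.396 g is Mg.
So Mg makes up 12.396/99.768 = 0.1242 of the mass, i.e. 12.42%.

12.42 wt%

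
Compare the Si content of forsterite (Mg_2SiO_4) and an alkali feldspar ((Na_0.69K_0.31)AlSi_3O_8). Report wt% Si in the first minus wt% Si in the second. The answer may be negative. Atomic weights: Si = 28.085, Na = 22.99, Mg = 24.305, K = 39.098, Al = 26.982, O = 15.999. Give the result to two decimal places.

-11.57 percentage points

Si in Mg_2SiO_4: molar mass 140.691 g/mol; 1×28.085 = 28.085 g → 19.96 wt%.
Si in (Na_0.69K_0.31)AlSi_3O_8: molar mass 267.212 g/mol; 3×28.085 = 84.255 g → 31.53 wt%.
Difference = 19.96 − 31.53 = -11.57 percentage points.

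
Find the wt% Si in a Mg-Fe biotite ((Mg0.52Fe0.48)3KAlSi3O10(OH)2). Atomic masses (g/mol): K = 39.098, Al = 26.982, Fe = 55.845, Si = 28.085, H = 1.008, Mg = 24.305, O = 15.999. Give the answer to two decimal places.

M((Mg0.52Fe0.48)3KAlSi3O10(OH)2) = 462.672 g/mol.
Si contributes 3 × 28.085 = 84.255 g per mole.
84.255/462.672 = 0.1821 → 18.21%.

18.21 weight percent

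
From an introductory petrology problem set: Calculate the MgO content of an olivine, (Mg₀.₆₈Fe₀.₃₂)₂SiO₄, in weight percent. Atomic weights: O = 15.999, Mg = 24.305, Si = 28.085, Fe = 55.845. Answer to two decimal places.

34.07 wt%

Formula mass = 160.877 g/mol.
1.36 Mg → 1.3600 mol MgO per formula unit; M(MgO) = 40.304, so MgO mass = 54.813 g.
54.813/160.877 × 100 = 34.07 wt%.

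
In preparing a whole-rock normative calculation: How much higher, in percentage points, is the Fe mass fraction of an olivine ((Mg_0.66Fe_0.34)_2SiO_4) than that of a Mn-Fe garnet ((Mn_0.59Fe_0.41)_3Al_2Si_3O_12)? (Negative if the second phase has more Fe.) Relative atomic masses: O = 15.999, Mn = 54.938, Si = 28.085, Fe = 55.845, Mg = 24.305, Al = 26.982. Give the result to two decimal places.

9.58 percentage points

Fe in (Mg_0.66Fe_0.34)_2SiO_4: molar mass 162.138 g/mol; 0.68×55.845 = 37.975 g → 23.42 wt%.
Fe in (Mn_0.59Fe_0.41)_3Al_2Si_3O_12: molar mass 496.137 g/mol; 1.23×55.845 = 68.689 g → 13.84 wt%.
Difference = 23.42 − 13.84 = 9.58 percentage points.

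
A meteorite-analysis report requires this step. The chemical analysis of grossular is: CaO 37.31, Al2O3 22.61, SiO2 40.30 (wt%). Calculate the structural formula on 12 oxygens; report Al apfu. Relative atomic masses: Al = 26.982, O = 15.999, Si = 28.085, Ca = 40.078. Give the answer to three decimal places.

37.31 wt% CaO ÷ 56.077 g/mol = 0.66534 mol, giving 0.66534 Ca and 0.66534 O.
22.61 wt% Al2O3 ÷ 101.961 g/mol = 0.22175 mol, giving 0.44350 Al and 0.66525 O.
40.30 wt% SiO2 ÷ 60.083 g/mol = 0.67074 mol, giving 0.67074 Si and 1.34148 O.
Oxygen sums to 2.67207; scaling by 12/2.67207 = 4.49090 puts the formula on 12 O.
Al: 0.44350 × 4.49090 = 1.992 atoms per formula unit.

1.992 Al apfu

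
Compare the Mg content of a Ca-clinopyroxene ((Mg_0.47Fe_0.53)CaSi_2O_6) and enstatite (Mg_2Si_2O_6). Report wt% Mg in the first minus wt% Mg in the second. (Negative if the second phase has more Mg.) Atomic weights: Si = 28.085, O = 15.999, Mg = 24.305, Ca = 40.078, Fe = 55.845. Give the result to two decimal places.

M((Mg_0.47Fe_0.53)CaSi_2O_6) = 233.263 g/mol, so wt% Mg = 11.423/233.263 × 100 = 4.90%.
M(Mg_2Si_2O_6) = 200.774 g/mol, so wt% Mg = 48.610/200.774 × 100 = 24.21%.
4.90 − 24.21 = -19.31 pp.

-19.31 percentage points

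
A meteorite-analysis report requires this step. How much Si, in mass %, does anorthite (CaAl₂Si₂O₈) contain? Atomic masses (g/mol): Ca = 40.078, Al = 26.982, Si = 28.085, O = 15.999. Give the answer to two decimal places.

20.19 mass %

Molar mass of CaAl₂Si₂O₈: 1×40.078 + 2×26.982 + 2×28.085 + 8×15.999 = 278.204 g/mol.
Mass of Si per formula unit: 2 × 28.085 = 56.170 g.
Weight fraction Si = 56.170 / 278.204 = 0.2019.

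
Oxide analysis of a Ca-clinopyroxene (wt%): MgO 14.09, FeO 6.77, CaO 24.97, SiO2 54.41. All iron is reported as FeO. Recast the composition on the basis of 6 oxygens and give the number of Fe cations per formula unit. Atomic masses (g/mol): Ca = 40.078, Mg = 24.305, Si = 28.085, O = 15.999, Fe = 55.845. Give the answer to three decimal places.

0.209 Fe apfu

MgO: 14.09/40.304 = 0.34959 mol → 0.34959 mol Mg, 0.34959 mol O.
FeO: 6.77/71.844 = 0.09423 mol → 0.09423 mol Fe, 0.09423 mol O.
CaO: 24.97/56.077 = 0.44528 mol → 0.44528 mol Ca, 0.44528 mol O.
SiO2: 54.41/60.083 = 0.90558 mol → 0.90558 mol Si, 1.81116 mol O.
Total oxygen = 2.70026 mol. Normalization factor = 6/2.70026 = 2.22201.
Fe per 6 O = 0.09423 × 2.22201 = 0.209.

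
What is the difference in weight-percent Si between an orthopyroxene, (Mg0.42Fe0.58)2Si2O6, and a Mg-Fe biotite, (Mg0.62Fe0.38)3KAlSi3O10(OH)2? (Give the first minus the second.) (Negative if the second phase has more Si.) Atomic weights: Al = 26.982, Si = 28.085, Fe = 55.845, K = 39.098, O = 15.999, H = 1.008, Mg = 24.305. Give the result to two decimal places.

5.07 percentage points

Si in (Mg0.42Fe0.58)2Si2O6: molar mass 237.360 g/mol; 2×28.085 = 56.170 g → 23.66 wt%.
Si in (Mg0.62Fe0.38)3KAlSi3O10(OH)2: molar mass 453.210 g/mol; 3×28.085 = 84.255 g → 18.59 wt%.
Difference = 23.66 − 18.59 = 5.07 percentage points.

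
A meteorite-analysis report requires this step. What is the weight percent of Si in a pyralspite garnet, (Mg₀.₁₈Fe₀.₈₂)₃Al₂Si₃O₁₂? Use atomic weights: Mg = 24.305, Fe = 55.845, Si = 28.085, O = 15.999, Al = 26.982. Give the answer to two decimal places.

17.53 weight percent

M((Mg₀.₁₈Fe₀.₈₂)₃Al₂Si₃O₁₂) = 480.710 g/mol.
Si contributes 3 × 28.085 = 84.255 g per mole.
84.255/480.710 = 0.1753 → 17.53%.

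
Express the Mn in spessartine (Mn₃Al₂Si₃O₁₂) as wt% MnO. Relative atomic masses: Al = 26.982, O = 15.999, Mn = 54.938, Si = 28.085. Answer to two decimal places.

M(Mn₃Al₂Si₃O₁₂) = 495.021 g/mol; M(MnO) = 70.937 g/mol.
Moles MnO per formula unit = 3 Mn ÷ 1 = 3.0000.
MnO fraction = (3.0000 × 70.937) / 495.021 = 212.811/495.021 = 0.4299.

42.99 wt%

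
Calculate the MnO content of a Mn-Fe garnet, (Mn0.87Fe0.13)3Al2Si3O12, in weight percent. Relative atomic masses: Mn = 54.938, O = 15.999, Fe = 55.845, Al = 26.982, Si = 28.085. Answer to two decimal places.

37.37 wt%

M((Mn0.87Fe0.13)3Al2Si3O12) = 495.375 g/mol; M(MnO) = 70.937 g/mol.
Moles MnO per formula unit = 2.61 Mn ÷ 1 = 2.6100.
MnO fraction = (2.6100 × 70.937) / 495.375 = 185.146/495.375 = 0.3737.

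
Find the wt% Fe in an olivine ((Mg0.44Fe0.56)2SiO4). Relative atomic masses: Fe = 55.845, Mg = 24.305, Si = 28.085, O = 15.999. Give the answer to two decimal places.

35.53 mass %

M((Mg0.44Fe0.56)2SiO4) = 176.016 g/mol.
Fe contributes 1.12 × 55.845 = 62.546 g per mole.
62.546/176.016 = 0.3553 → 35.53%.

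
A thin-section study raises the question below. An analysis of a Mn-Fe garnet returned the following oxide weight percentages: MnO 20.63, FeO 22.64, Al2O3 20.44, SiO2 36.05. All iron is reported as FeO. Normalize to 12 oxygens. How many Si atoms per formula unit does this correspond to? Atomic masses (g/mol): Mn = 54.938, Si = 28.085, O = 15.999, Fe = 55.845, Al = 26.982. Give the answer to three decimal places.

20.63 wt% MnO ÷ 70.937 g/mol = 0.29082 mol, giving 0.29082 Mn and 0.29082 O.
22.64 wt% FeO ÷ 71.844 g/mol = 0.31513 mol, giving 0.31513 Fe and 0.31513 O.
20.44 wt% Al2O3 ÷ 101.961 g/mol = 0.20047 mol, giving 0.40094 Al and 0.60141 O.
36.05 wt% SiO2 ÷ 60.083 g/mol = 0.60000 mol, giving 0.60000 Si and 1.20000 O.
Oxygen sums to 2.40736; scaling by 12/2.40736 = 4.98471 puts the formula on 12 O.
Si: 0.60000 × 4.98471 = 2.991 atoms per formula unit.

2.991 Si apfu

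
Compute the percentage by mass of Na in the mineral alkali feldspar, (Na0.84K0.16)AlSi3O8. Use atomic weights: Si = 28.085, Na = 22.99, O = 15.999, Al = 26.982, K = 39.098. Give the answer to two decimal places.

Molar mass of (Na0.84K0.16)AlSi3O8: 0.84·22.99 + 0.16·39.098 + 1·26.982 + 3·28.085 + 8·15.999 = 264.796 g/mol.
Mass of Na per formula unit: 0.84 × 22.99 = 19.312 g.
Weight fraction Na = 19.312 / 264.796 = 0.0729.

7.29 weight percent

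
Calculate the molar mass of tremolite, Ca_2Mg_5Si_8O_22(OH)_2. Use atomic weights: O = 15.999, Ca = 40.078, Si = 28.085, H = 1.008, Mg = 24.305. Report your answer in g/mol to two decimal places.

Ca: 2 × 40.078 = 80.1560
Mg: 5 × 24.305 = 121.5250
Si: 8 × 28.085 = 224.6800
O: 24 × 15.999 = 383.9760
H: 2 × 1.008 = 2.0160
Summing the contributions gives the formula mass.

812.35 g/mol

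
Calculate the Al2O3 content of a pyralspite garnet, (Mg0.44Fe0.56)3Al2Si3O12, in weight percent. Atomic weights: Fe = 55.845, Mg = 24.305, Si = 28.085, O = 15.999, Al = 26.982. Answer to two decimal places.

Formula mass = 456.109 g/mol.
2 Al → 1.0000 mol Al2O3 per formula unit; M(Al2O3) = 101.961, so Al2O3 mass = 101.961 g.
101.961/456.109 × 100 = 22.35 wt%.

22.35 wt%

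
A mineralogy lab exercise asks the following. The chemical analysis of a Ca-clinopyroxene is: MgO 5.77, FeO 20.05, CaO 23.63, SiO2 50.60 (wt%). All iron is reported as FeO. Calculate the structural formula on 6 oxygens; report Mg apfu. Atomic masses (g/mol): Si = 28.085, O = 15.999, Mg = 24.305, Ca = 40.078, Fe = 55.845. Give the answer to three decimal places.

MgO (M=40.304): mol = 0.14316; Mg = 0.14316, O = 0.14316.
FeO (M=71.844): mol = 0.27908; Fe = 0.27908, O = 0.27908.
CaO (M=56.077): mol = 0.42138; Ca = 0.42138, O = 0.42138.
SiO2 (M=60.083): mol = 0.84217; Si = 0.84217, O = 1.68434.
ΣO = 2.52796; factor = 6/ΣO = 2.37346.
Mg apfu = 0.14316 × 2.37346 = 0.340.

0.340 Mg apfu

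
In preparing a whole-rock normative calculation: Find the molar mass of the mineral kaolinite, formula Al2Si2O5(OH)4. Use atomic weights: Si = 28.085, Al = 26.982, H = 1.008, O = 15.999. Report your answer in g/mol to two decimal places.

M = 2·26.982 + 2·28.085 + 9·15.999 + 4·1.008

258.16 g/mol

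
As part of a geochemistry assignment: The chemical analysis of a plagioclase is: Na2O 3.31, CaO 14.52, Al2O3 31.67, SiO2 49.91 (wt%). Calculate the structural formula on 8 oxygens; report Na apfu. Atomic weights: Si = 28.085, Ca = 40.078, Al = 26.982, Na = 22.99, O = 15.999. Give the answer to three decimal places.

0.294 Na apfu

Na2O (M=61.979): mol = 0.05341; Na = 0.10682, O = 0.05341.
CaO (M=56.077): mol = 0.25893; Ca = 0.25893, O = 0.25893.
Al2O3 (M=101.961): mol = 0.31061; Al = 0.62122, O = 0.93183.
SiO2 (M=60.083): mol = 0.83068; Si = 0.83068, O = 1.66136.
ΣO = 2.90553; factor = 8/ΣO = 2.75337.
Na apfu = 0.10682 × 2.75337 = 0.294.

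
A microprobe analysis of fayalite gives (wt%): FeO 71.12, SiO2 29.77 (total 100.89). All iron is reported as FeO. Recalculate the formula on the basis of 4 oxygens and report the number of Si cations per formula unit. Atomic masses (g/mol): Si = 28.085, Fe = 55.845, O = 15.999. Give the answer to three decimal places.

1.001 Si apfu

FeO (M=71.844): mol = 0.98992; Fe = 0.98992, O = 0.98992.
SiO2 (M=60.083): mol = 0.49548; Si = 0.49548, O = 0.99096.
ΣO = 1.98088; factor = 4/ΣO = 2.01930.
Si apfu = 0.49548 × 2.01930 = 1.001.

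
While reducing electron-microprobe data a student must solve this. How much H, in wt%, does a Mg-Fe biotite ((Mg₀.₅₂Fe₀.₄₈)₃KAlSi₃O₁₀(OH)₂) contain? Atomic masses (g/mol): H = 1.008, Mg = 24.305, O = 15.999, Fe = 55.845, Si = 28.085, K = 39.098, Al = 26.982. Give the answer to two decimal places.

Formula mass = 1.56*24.305 + 1.44*55.845 + 1*39.098 + 1*26.982 + 3*28.085 + 12*15.999 + 2*1.008 = 462.672 g/mol, of which 2.016 g is H.
So H makes up 2.016/462.672 = 0.0044 of the mass, i.e. 0.44%.

0.44 wt%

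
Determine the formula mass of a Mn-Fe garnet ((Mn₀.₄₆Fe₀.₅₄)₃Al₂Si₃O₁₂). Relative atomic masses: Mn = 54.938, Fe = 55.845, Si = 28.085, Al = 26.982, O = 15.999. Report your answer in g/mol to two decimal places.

The formula mass is the sum 1.38*54.938 + 1.62*55.845 + 2*26.982 + 3*28.085 + 12*15.999.

496.49 g/mol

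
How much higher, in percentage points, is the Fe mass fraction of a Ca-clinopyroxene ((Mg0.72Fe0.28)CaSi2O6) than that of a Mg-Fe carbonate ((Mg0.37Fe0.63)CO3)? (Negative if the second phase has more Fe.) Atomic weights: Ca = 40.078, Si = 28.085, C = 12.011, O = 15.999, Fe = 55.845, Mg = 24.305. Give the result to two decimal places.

-26.83 percentage points

First mineral: 15.637 g Fe in 225.378 g formula = 6.94 wt% Fe.
Second mineral: 35.182 g Fe in 104.183 g formula = 33.77 wt% Fe.
6.94% − 33.77% gives a difference of -26.83 percentage points.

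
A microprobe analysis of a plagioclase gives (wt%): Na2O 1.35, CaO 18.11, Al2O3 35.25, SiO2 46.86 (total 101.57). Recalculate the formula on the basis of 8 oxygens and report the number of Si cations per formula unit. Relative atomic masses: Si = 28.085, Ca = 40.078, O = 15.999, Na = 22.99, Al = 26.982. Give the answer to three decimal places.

2.121 Si apfu

Na2O: 1.35/61.979 = 0.02178 mol → 0.04356 mol Na, 0.02178 mol O.
CaO: 18.11/56.077 = 0.32295 mol → 0.32295 mol Ca, 0.32295 mol O.
Al2O3: 35.25/101.961 = 0.34572 mol → 0.69144 mol Al, 1.03716 mol O.
SiO2: 46.86/60.083 = 0.77992 mol → 0.77992 mol Si, 1.55984 mol O.
Total oxygen = 2.94173 mol. Normalization factor = 8/2.94173 = 2.71949.
Si per 8 O = 0.77992 × 2.71949 = 2.121.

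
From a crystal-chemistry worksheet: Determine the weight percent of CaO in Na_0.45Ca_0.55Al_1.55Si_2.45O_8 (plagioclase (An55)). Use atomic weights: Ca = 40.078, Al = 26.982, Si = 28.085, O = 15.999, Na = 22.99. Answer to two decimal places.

M(Na_0.45Ca_0.55Al_1.55Si_2.45O_8) = 271.011 g/mol; M(CaO) = 56.077 g/mol.
Moles CaO per formula unit = 0.55 Ca ÷ 1 = 0.5500.
CaO fraction = (0.5500 × 56.077) / 271.011 = 30.842/271.011 = 0.1138.

11.38 wt%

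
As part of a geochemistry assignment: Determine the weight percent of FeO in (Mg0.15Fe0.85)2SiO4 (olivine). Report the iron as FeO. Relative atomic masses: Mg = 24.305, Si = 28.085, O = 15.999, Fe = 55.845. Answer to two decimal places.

Formula mass = 194.309 g/mol.
1.70 Fe → 1.7000 mol FeO per formula unit; M(FeO) = 71.844, so FeO mass = 122.135 g.
122.135/194.309 × 100 = 62.86 wt%.

62.86 wt%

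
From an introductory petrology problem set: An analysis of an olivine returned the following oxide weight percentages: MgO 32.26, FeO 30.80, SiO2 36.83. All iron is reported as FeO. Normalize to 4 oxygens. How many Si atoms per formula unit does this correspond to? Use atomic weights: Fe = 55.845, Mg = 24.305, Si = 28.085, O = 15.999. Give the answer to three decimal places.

0.999 Si apfu

MgO: 32.26/40.304 = 0.80042 mol → 0.80042 mol Mg, 0.80042 mol O.
FeO: 30.80/71.844 = 0.42871 mol → 0.42871 mol Fe, 0.42871 mol O.
SiO2: 36.83/60.083 = 0.61299 mol → 0.61299 mol Si, 1.22598 mol O.
Total oxygen = 2.45511 mol. Normalization factor = 4/2.45511 = 1.62925.
Si per 4 O = 0.61299 × 1.62925 = 0.999.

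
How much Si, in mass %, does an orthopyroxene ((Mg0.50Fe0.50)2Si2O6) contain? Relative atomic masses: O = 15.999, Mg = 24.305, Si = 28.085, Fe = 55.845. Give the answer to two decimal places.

24.18 mass %

Formula mass = 1*24.305 + 1*55.845 + 2*28.085 + 6*15.999 = 232.314 g/mol, of which 56.170 g is Si.
So Si makes up 56.170/232.314 = 0.2418 of the mass, i.e. 24.18%.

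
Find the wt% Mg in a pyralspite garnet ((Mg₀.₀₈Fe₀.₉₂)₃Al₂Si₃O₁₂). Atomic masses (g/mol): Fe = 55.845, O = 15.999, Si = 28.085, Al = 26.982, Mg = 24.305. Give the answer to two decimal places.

1.19 wt%

Formula mass = 0.24·24.305 + 2.76·55.845 + 2·26.982 + 3·28.085 + 12·15.999 = 490.172 g/mol, of which 5.833 g is Mg.
So Mg makes up 5.833/490.172 = 0.0119 of the mass, i.e. 1.19%.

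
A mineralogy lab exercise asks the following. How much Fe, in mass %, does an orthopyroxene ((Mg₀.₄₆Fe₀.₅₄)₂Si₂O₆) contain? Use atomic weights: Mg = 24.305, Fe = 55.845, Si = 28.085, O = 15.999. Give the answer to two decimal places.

25.68 mass %

M((Mg₀.₄₆Fe₀.₅₄)₂Si₂O₆) = 234.837 g/mol.
Fe contributes 1.08 × 55.845 = 60.313 g per mole.
60.313/234.837 = 0.2568 → 25.68%.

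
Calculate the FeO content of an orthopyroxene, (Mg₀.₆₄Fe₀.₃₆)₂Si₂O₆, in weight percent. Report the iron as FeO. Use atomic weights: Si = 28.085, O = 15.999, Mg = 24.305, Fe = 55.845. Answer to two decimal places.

23.15 wt%

Formula mass = 223.483 g/mol.
0.72 Fe → 0.7200 mol FeO per formula unit; M(FeO) = 71.844, so FeO mass = 51.728 g.
51.728/223.483 × 100 = 23.15 wt%.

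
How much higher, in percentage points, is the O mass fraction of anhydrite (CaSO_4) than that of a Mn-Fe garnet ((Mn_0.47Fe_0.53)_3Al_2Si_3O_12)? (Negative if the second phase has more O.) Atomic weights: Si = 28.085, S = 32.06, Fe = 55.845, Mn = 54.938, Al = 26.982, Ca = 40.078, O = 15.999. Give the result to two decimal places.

8.34 percentage points

O in CaSO_4: molar mass 136.134 g/mol; 4×15.999 = 63.996 g → 47.01 wt%.
O in (Mn_0.47Fe_0.53)_3Al_2Si_3O_12: molar mass 496.463 g/mol; 12×15.999 = 191.988 g → 38.67 wt%.
Difference = 47.01 − 38.67 = 8.34 percentage points.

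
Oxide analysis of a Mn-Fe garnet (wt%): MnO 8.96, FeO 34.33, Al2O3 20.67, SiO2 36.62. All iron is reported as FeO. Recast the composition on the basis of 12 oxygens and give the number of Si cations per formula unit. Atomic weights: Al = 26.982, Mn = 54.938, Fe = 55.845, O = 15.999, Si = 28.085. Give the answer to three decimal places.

3.008 Si apfu

MnO: 8.96/70.937 = 0.12631 mol → 0.12631 mol Mn, 0.12631 mol O.
FeO: 34.33/71.844 = 0.47784 mol → 0.47784 mol Fe, 0.47784 mol O.
Al2O3: 20.67/101.961 = 0.20272 mol → 0.40544 mol Al, 0.60816 mol O.
SiO2: 36.62/60.083 = 0.60949 mol → 0.60949 mol Si, 1.21898 mol O.
Total oxygen = 2.43129 mol. Normalization factor = 12/2.43129 = 4.93565.
Si per 12 O = 0.60949 × 4.93565 = 3.008.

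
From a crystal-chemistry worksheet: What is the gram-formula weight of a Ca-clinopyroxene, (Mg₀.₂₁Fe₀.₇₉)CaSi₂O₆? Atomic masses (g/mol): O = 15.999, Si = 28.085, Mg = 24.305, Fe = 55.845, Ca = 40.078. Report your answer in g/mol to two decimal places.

The formula mass is the sum 0.21×24.305 + 0.79×55.845 + 1×40.078 + 2×28.085 + 6×15.999.

241.46 g/mol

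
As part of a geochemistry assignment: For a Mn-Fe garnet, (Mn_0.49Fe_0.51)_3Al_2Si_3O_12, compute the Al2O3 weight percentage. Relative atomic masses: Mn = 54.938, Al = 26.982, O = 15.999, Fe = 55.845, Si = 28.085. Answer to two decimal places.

20.54 wt%

Formula mass = 496.409 g/mol.
2 Al → 1.0000 mol Al2O3 per formula unit; M(Al2O3) = 101.961, so Al2O3 mass = 101.961 g.
101.961/496.409 × 100 = 20.54 wt%.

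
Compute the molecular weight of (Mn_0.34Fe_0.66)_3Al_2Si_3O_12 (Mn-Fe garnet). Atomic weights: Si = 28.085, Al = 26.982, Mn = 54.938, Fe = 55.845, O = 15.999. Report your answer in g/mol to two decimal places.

496.82 g/mol

M = 1.02*54.938 + 1.98*55.845 + 2*26.982 + 3*28.085 + 12*15.999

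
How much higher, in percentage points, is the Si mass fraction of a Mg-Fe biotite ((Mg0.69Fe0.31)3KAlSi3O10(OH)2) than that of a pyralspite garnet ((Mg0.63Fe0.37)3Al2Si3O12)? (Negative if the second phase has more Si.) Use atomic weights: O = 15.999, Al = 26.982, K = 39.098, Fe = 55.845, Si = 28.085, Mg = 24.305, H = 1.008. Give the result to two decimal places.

-0.36 percentage points

M((Mg0.69Fe0.31)3KAlSi3O10(OH)2) = 446.586 g/mol, so wt% Si = 84.255/446.586 × 100 = 18.87%.
M((Mg0.63Fe0.37)3Al2Si3O12) = 438.131 g/mol, so wt% Si = 84.255/438.131 × 100 = 19.23%.
18.87 − 19.23 = -0.36 pp.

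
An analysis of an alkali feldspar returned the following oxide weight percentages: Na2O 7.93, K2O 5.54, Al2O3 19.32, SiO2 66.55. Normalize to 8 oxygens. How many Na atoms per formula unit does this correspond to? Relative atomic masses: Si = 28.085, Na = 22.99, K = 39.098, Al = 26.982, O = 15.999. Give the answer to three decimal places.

0.689 Na apfu

Na2O: 7.93/61.979 = 0.12795 mol → 0.25590 mol Na, 0.12795 mol O.
K2O: 5.54/94.195 = 0.05881 mol → 0.11762 mol K, 0.05881 mol O.
Al2O3: 19.32/101.961 = 0.18948 mol → 0.37896 mol Al, 0.56844 mol O.
SiO2: 66.55/60.083 = 1.10763 mol → 1.10763 mol Si, 2.21526 mol O.
Total oxygen = 2.97046 mol. Normalization factor = 8/2.97046 = 2.69319.
Na per 8 O = 0.25590 × 2.69319 = 0.689.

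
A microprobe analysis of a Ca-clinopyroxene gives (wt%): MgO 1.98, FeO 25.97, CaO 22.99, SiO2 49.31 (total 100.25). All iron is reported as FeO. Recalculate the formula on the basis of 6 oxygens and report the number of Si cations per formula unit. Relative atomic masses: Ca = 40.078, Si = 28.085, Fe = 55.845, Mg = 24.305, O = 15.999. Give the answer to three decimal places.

MgO: 1.98/40.304 = 0.04913 mol → 0.04913 mol Mg, 0.04913 mol O.
FeO: 25.97/71.844 = 0.36148 mol → 0.36148 mol Fe, 0.36148 mol O.
CaO: 22.99/56.077 = 0.40997 mol → 0.40997 mol Ca, 0.40997 mol O.
SiO2: 49.31/60.083 = 0.82070 mol → 0.82070 mol Si, 1.64140 mol O.
Total oxygen = 2.46198 mol. Normalization factor = 6/2.46198 = 2.43706.
Si per 6 O = 0.82070 × 2.43706 = 2.000.

2.000 Si apfu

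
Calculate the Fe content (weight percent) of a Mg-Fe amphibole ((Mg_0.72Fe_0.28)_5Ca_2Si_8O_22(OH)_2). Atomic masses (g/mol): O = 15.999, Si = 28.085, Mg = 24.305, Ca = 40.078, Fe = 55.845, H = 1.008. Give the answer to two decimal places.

Molar mass of (Mg_0.72Fe_0.28)_5Ca_2Si_8O_22(OH)_2: 3.60*24.305 + 1.40*55.845 + 2*40.078 + 8*28.085 + 24*15.999 + 2*1.008 = 856.509 g/mol.
Mass of Fe per formula unit: 1.40 × 55.845 = 78.183 g.
Weight fraction Fe = 78.183 / 856.509 = 0.0913.

9.13 weight percent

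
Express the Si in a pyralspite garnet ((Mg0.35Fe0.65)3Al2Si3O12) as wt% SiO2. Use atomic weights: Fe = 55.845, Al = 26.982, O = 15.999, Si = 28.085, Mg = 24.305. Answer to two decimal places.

Formula mass = 464.625 g/mol.
3 Si → 3.0000 mol SiO2 per formula unit; M(SiO2) = 60.083, so SiO2 mass = 180.249 g.
180.249/464.625 × 100 = 38.79 wt%.

38.79 wt%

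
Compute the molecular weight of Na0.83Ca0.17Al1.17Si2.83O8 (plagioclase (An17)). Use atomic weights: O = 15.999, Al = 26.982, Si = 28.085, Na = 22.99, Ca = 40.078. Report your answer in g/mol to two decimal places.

264.94 g/mol

M = 0.83(22.99) + 0.17(40.078) + 1.17(26.982) + 2.83(28.085) + 8(15.999)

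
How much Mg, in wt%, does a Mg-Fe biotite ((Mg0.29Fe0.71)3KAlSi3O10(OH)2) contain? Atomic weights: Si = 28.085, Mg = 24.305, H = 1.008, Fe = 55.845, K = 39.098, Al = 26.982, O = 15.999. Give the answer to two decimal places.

Molar mass of (Mg0.29Fe0.71)3KAlSi3O10(OH)2: 0.87·24.305 + 2.13·55.845 + 1·39.098 + 1·26.982 + 3·28.085 + 12·15.999 + 2·1.008 = 484.434 g/mol.
Mass of Mg per formula unit: 0.87 × 24.305 = 21.145 g.
Weight fraction Mg = 21.145 / 484.434 = 0.0436.

4.36 wt%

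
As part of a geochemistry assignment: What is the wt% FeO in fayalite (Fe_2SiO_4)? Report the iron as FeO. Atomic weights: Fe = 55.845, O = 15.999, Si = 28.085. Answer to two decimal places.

70.51 wt%

Molar mass of Fe_2SiO_4 = 2×55.845 + 1×28.085 + 4×15.999 = 203.771 g/mol.
Each formula unit contains 2 Fe, equivalent to 2/1 = 2.0000 mol FeO.
M(FeO) = 1×55.845 + 1×15.999 = 71.844 g/mol.
Mass of FeO per formula unit = 2.0000 × 71.844 = 143.688 g.
FeO wt% = 143.688 / 203.771 × 100 = 70.51%.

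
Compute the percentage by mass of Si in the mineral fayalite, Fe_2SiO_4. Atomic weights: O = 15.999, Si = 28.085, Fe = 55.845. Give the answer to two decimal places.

Molar mass of Fe_2SiO_4: 2·55.845 + 1·28.085 + 4·15.999 = 203.771 g/mol.
Mass of Si per formula unit: 1 × 28.085 = 28.085 g.
Weight fraction Si = 28.085 / 203.771 = 0.1378.

13.78 wt%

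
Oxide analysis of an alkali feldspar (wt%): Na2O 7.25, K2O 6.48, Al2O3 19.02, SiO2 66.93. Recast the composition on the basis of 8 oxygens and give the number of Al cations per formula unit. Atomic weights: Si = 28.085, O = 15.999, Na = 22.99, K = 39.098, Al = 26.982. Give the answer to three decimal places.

7.25 wt% Na2O ÷ 61.979 g/mol = 0.11698 mol, giving 0.23396 Na and 0.11698 O.
6.48 wt% K2O ÷ 94.195 g/mol = 0.06879 mol, giving 0.13758 K and 0.06879 O.
19.02 wt% Al2O3 ÷ 101.961 g/mol = 0.18654 mol, giving 0.37308 Al and 0.55962 O.
66.93 wt% SiO2 ÷ 60.083 g/mol = 1.11396 mol, giving 1.11396 Si and 2.22792 O.
Oxygen sums to 2.97331; scaling by 8/2.97331 = 2.69060 puts the formula on 8 O.
Al: 0.37308 × 2.69060 = 1.004 atoms per formula unit.

1.004 Al apfu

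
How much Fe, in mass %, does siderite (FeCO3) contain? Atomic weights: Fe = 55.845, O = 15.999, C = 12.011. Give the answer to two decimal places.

48.20 mass %

Molar mass of FeCO3: 1·55.845 + 1·12.011 + 3·15.999 = 115.853 g/mol.
Mass of Fe per formula unit: 1 × 55.845 = 55.845 g.
Weight fraction Fe = 55.845 / 115.853 = 0.4820.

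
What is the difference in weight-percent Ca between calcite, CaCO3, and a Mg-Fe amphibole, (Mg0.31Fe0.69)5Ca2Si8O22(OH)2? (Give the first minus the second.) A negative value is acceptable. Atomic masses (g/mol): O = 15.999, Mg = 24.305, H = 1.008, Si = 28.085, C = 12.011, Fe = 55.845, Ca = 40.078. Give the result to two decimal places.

M(CaCO3) = 100.086 g/mol, so wt% Ca = 40.078/100.086 × 100 = 40.04%.
M((Mg0.31Fe0.69)5Ca2Si8O22(OH)2) = 921.166 g/mol, so wt% Ca = 80.156/921.166 × 100 = 8.70%.
40.04 − 8.70 = 31.34 pp.

31.34 percentage points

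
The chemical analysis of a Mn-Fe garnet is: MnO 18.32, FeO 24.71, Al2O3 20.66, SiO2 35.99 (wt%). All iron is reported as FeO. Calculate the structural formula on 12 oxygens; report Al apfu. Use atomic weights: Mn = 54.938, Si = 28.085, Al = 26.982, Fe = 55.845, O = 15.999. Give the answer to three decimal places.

MnO: 18.32/70.937 = 0.25826 mol → 0.25826 mol Mn, 0.25826 mol O.
FeO: 24.71/71.844 = 0.34394 mol → 0.34394 mol Fe, 0.34394 mol O.
Al2O3: 20.66/101.961 = 0.20263 mol → 0.40526 mol Al, 0.60789 mol O.
SiO2: 35.99/60.083 = 0.59900 mol → 0.59900 mol Si, 1.19800 mol O.
Total oxygen = 2.40809 mol. Normalization factor = 12/2.40809 = 4.98320.
Al per 12 O = 0.40526 × 4.98320 = 2.019.

2.019 Al apfu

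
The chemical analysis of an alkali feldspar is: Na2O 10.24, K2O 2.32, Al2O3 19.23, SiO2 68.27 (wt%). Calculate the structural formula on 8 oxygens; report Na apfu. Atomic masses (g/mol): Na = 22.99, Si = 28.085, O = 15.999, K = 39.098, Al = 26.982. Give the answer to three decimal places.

0.873 Na apfu

Na2O: 10.24/61.979 = 0.16522 mol → 0.33044 mol Na, 0.16522 mol O.
K2O: 2.32/94.195 = 0.02463 mol → 0.04926 mol K, 0.02463 mol O.
Al2O3: 19.23/101.961 = 0.18860 mol → 0.37720 mol Al, 0.56580 mol O.
SiO2: 68.27/60.083 = 1.13626 mol → 1.13626 mol Si, 2.27252 mol O.
Total oxygen = 3.02817 mol. Normalization factor = 8/3.02817 = 2.64186.
Na per 8 O = 0.33044 × 2.64186 = 0.873.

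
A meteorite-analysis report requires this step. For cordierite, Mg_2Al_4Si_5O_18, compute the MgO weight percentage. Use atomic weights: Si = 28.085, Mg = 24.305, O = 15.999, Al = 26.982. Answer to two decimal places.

13.78 wt%

Formula mass = 584.945 g/mol.
2 Mg → 2.0000 mol MgO per formula unit; M(MgO) = 40.304, so MgO mass = 80.608 g.
80.608/584.945 × 100 = 13.78 wt%.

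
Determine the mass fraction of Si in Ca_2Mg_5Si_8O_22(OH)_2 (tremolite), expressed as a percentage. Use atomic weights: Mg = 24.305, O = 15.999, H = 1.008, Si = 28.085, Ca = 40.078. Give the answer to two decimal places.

27.66 weight percent

Formula mass = 2×40.078 + 5×24.305 + 8×28.085 + 24×15.999 + 2×1.008 = 812.353 g/mol, of which 224.680 g is Si.
So Si makes up 224.680/812.353 = 0.2766 of the mass, i.e. 27.66%.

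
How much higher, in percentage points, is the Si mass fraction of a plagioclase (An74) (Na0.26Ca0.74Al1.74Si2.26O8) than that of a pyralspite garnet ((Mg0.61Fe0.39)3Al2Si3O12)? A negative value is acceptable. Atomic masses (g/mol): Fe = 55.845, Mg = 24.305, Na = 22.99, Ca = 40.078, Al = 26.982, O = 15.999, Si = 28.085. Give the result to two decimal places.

First mineral: 63.472 g Si in 274.048 g formula = 23.16 wt% Si.
Second mineral: 84.255 g Si in 440.024 g formula = 19.15 wt% Si.
23.16% − 19.15% gives a difference of 4.01 percentage points.

4.01 percentage points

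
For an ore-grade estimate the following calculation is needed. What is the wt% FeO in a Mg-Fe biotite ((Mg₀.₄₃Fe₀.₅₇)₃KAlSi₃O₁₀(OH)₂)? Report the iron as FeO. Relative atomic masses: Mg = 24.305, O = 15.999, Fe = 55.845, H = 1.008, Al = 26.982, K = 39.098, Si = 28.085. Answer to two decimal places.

26.07 wt%

Formula mass = 471.187 g/mol.
1.71 Fe → 1.7100 mol FeO per formula unit; M(FeO) = 71.844, so FeO mass = 122.853 g.
122.853/471.187 × 100 = 26.07 wt%.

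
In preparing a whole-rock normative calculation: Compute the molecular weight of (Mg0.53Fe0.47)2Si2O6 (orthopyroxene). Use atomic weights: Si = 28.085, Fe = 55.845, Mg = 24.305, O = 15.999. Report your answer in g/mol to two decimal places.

M = 1.06(24.305) + 0.94(55.845) + 2(28.085) + 6(15.999)

230.42 g/mol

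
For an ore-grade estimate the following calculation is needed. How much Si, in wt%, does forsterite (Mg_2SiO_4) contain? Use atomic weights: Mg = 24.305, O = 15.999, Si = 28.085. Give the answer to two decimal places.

19.96 wt%

Formula mass = 2·24.305 + 1·28.085 + 4·15.999 = 140.691 g/mol, of which 28.085 g is Si.
So Si makes up 28.085/140.691 = 0.1996 of the mass, i.e. 19.96%.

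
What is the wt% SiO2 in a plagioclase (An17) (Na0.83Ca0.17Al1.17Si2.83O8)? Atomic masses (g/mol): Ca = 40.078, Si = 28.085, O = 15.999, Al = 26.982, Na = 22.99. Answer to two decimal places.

Formula mass = 264.936 g/mol.
2.83 Si → 2.8300 mol SiO2 per formula unit; M(SiO2) = 60.083, so SiO2 mass = 170.035 g.
170.035/264.936 × 100 = 64.18 wt%.

64.18 wt%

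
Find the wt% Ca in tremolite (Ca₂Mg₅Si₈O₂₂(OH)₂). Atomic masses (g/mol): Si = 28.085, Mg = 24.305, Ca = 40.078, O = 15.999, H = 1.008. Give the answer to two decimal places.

9.87 weight percent

Molar mass of Ca₂Mg₅Si₈O₂₂(OH)₂: 2*40.078 + 5*24.305 + 8*28.085 + 24*15.999 + 2*1.008 = 812.353 g/mol.
Mass of Ca per formula unit: 2 × 40.078 = 80.156 g.
Weight fraction Ca = 80.156 / 812.353 = 0.0987.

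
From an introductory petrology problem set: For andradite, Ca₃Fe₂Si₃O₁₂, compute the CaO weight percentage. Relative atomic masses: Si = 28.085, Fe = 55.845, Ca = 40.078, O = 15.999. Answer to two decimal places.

Formula mass = 508.167 g/mol.
3 Ca → 3.0000 mol CaO per formula unit; M(CaO) = 56.077, so CaO mass = 168.231 g.
168.231/508.167 × 100 = 33.11 wt%.

33.11 wt%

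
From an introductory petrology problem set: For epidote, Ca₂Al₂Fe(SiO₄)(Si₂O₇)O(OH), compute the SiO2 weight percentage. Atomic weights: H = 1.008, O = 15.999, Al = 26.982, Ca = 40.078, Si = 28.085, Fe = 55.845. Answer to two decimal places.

37.30 wt%

Molar mass of Ca₂Al₂Fe(SiO₄)(Si₂O₇)O(OH) = 2×40.078 + 2×26.982 + 1×55.845 + 3×28.085 + 13×15.999 + 1×1.008 = 483.215 g/mol.
Each formula unit contains 3 Si, equivalent to 3/1 = 3.0000 mol SiO2.
M(SiO2) = 1×28.085 + 2×15.999 = 60.083 g/mol.
Mass of SiO2 per formula unit = 3.0000 × 60.083 = 180.249 g.
SiO2 wt% = 180.249 / 483.215 × 100 = 37.30%.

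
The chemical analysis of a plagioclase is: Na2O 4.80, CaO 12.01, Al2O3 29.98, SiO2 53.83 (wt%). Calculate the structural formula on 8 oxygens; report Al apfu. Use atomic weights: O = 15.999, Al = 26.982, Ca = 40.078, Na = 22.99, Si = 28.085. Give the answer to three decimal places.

Na2O: 4.80/61.979 = 0.07745 mol → 0.15490 mol Na, 0.07745 mol O.
CaO: 12.01/56.077 = 0.21417 mol → 0.21417 mol Ca, 0.21417 mol O.
Al2O3: 29.98/101.961 = 0.29403 mol → 0.58806 mol Al, 0.88209 mol O.
SiO2: 53.83/60.083 = 0.89593 mol → 0.89593 mol Si, 1.79186 mol O.
Total oxygen = 2.96557 mol. Normalization factor = 8/2.96557 = 2.69763.
Al per 8 O = 0.58806 × 2.69763 = 1.586.

1.586 Al apfu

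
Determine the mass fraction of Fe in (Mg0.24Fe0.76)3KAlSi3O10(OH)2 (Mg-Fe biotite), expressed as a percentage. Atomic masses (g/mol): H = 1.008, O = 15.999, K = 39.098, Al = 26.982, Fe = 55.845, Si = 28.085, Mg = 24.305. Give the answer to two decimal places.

Molar mass of (Mg0.24Fe0.76)3KAlSi3O10(OH)2: 0.72×24.305 + 2.28×55.845 + 1×39.098 + 1×26.982 + 3×28.085 + 12×15.999 + 2×1.008 = 489.165 g/mol.
Mass of Fe per formula unit: 2.28 × 55.845 = 127.327 g.
Weight fraction Fe = 127.327 / 489.165 = 0.2603.

26.03 mass %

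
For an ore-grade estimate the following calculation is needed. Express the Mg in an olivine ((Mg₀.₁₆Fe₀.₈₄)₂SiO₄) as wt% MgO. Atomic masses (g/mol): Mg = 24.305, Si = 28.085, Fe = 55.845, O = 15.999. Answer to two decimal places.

Molar mass of (Mg₀.₁₆Fe₀.₈₄)₂SiO₄ = 0.32·24.305 + 1.68·55.845 + 1·28.085 + 4·15.999 = 193.678 g/mol.
Each formula unit contains 0.32 Mg, equivalent to 0.32/1 = 0.3200 mol MgO.
M(MgO) = 1×24.305 + 1×15.999 = 40.304 g/mol.
Mass of MgO per formula unit = 0.3200 × 40.304 = 12.897 g.
MgO wt% = 12.897 / 193.678 × 100 = 6.66%.

6.66 wt%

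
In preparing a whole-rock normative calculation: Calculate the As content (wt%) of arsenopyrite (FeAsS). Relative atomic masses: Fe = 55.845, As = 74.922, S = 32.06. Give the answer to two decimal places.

M(FeAsS) = 162.827 g/mol.
As contributes 1 × 74.922 = 74.922 g per mole.
74.922/162.827 = 0.4601 → 46.01%.

46.01 wt%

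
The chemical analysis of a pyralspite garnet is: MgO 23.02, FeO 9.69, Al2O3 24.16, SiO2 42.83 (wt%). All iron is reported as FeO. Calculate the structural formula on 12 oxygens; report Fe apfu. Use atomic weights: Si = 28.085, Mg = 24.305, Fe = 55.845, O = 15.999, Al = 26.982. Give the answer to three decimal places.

0.569 Fe apfu

23.02 wt% MgO ÷ 40.304 g/mol = 0.57116 mol, giving 0.57116 Mg and 0.57116 O.
9.69 wt% FeO ÷ 71.844 g/mol = 0.13488 mol, giving 0.13488 Fe and 0.13488 O.
24.16 wt% Al2O3 ÷ 101.961 g/mol = 0.23695 mol, giving 0.47390 Al and 0.71085 O.
42.83 wt% SiO2 ÷ 60.083 g/mol = 0.71285 mol, giving 0.71285 Si and 1.42570 O.
Oxygen sums to 2.84259; scaling by 12/2.84259 = 4.22150 puts the formula on 12 O.
Fe: 0.13488 × 4.22150 = 0.569 atoms per formula unit.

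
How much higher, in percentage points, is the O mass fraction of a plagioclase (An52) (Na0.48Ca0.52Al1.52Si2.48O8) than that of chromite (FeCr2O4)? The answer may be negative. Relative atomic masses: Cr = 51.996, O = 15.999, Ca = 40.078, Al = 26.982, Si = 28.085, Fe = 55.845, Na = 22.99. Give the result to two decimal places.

18.72 percentage points

O in Na0.48Ca0.52Al1.52Si2.48O8: molar mass 270.531 g/mol; 8×15.999 = 127.992 g → 47.31 wt%.
O in FeCr2O4: molar mass 223.833 g/mol; 4×15.999 = 63.996 g → 28.59 wt%.
Difference = 47.31 − 28.59 = 18.72 percentage points.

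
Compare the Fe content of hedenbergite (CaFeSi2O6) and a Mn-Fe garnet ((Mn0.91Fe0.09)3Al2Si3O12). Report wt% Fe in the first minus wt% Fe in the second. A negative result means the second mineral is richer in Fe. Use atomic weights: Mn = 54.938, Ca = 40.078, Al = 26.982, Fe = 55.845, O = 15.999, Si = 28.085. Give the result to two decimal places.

M(CaFeSi2O6) = 248.087 g/mol, so wt% Fe = 55.845/248.087 × 100 = 22.51%.
M((Mn0.91Fe0.09)3Al2Si3O12) = 495.266 g/mol, so wt% Fe = 15.078/495.266 × 100 = 3.04%.
22.51 − 3.04 = 19.47 pp.

19.47 percentage points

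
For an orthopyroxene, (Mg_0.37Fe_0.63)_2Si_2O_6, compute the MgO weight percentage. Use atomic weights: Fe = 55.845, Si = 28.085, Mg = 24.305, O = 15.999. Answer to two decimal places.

12.40 wt%

Formula mass = 240.514 g/mol.
0.74 Mg → 0.7400 mol MgO per formula unit; M(MgO) = 40.304, so MgO mass = 29.825 g.
29.825/240.514 × 100 = 12.40 wt%.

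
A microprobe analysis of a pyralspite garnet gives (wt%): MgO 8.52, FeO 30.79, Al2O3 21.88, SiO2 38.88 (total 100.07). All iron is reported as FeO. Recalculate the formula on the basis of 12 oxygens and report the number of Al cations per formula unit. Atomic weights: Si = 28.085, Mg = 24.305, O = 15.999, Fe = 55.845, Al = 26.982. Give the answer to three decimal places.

MgO (M=40.304): mol = 0.21139; Mg = 0.21139, O = 0.21139.
FeO (M=71.844): mol = 0.42857; Fe = 0.42857, O = 0.42857.
Al2O3 (M=101.961): mol = 0.21459; Al = 0.42918, O = 0.64377.
SiO2 (M=60.083): mol = 0.64710; Si = 0.64710, O = 1.29420.
ΣO = 2.57793; factor = 12/ΣO = 4.65490.
Al apfu = 0.42918 × 4.65490 = 1.998.

1.998 Al apfu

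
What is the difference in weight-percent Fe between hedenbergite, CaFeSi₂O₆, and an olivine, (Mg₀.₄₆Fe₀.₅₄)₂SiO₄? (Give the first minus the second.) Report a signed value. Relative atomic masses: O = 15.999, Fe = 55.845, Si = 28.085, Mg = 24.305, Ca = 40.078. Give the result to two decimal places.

-12.00 percentage points

Fe in CaFeSi₂O₆: molar mass 248.087 g/mol; 1×55.845 = 55.845 g → 22.51 wt%.
Fe in (Mg₀.₄₆Fe₀.₅₄)₂SiO₄: molar mass 174.754 g/mol; 1.08×55.845 = 60.313 g → 34.51 wt%.
Difference = 22.51 − 34.51 = -12.00 percentage points.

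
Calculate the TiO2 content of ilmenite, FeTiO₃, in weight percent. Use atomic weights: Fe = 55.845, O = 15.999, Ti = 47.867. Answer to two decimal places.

M(FeTiO₃) = 151.709 g/mol; M(TiO2) = 79.865 g/mol.
Moles TiO2 per formula unit = 1 Ti ÷ 1 = 1.0000.
TiO2 fraction = (1.0000 × 79.865) / 151.709 = 79.865/151.709 = 0.5264.

52.64 wt%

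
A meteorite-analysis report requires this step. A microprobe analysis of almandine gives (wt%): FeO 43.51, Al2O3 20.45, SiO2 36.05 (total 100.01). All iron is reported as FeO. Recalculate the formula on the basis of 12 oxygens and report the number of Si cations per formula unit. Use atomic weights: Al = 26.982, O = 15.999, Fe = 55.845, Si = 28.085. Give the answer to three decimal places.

43.51 wt% FeO ÷ 71.844 g/mol = 0.60562 mol, giving 0.60562 Fe and 0.60562 O.
20.45 wt% Al2O3 ÷ 101.961 g/mol = 0.20057 mol, giving 0.40114 Al and 0.60171 O.
36.05 wt% SiO2 ÷ 60.083 g/mol = 0.60000 mol, giving 0.60000 Si and 1.20000 O.
Oxygen sums to 2.40733; scaling by 12/2.40733 = 4.98478 puts the formula on 12 O.
Si: 0.60000 × 4.98478 = 2.991 atoms per formula unit.

2.991 Si apfu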